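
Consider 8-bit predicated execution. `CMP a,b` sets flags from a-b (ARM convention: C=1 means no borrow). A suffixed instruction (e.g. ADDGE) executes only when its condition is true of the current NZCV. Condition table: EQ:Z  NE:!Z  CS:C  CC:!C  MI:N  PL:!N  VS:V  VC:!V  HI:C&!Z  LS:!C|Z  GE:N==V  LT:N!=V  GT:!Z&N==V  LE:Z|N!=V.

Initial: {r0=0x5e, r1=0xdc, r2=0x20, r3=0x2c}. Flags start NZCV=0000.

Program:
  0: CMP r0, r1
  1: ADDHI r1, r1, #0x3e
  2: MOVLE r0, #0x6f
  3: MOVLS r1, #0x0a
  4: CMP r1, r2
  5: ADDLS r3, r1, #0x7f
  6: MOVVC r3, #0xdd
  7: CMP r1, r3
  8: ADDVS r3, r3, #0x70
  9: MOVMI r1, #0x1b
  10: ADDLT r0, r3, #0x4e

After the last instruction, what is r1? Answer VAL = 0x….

0: ✓ CMP  NZCV=1001
1: · ADDHI
2: · MOVLE
3: ✓ MOVLS  r1←0x0a
4: ✓ CMP  NZCV=1000
5: ✓ ADDLS  r3←0x89
6: ✓ MOVVC  r3←0xdd
7: ✓ CMP  NZCV=0000
8: · ADDVS
9: · MOVMI
10: · ADDLT

VAL = 0x0a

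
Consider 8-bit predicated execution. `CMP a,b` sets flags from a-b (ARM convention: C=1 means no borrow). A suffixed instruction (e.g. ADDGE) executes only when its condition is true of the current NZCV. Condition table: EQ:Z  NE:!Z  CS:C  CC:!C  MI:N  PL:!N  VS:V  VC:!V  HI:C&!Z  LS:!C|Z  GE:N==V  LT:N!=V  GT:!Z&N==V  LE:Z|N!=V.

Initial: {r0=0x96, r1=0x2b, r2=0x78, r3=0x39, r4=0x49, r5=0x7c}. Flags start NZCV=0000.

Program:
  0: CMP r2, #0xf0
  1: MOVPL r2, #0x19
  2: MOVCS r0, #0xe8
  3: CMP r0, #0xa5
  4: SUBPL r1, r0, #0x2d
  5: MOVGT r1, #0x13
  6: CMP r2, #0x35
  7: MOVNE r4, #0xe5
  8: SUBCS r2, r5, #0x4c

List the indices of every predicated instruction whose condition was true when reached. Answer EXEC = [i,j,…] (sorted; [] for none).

EXEC = [7,8]

[0] flags=1001 → (cmp)
[1] flags=1001 PL?F → skip
[2] flags=1001 CS?F → skip
[3] flags=1000 → (cmp)
[4] flags=1000 PL?F → skip
[5] flags=1000 GT?F → skip
[6] flags=0010 → (cmp)
[7] flags=0010 NE?T → r4=0xe5
[8] flags=0010 CS?T → r2=0x30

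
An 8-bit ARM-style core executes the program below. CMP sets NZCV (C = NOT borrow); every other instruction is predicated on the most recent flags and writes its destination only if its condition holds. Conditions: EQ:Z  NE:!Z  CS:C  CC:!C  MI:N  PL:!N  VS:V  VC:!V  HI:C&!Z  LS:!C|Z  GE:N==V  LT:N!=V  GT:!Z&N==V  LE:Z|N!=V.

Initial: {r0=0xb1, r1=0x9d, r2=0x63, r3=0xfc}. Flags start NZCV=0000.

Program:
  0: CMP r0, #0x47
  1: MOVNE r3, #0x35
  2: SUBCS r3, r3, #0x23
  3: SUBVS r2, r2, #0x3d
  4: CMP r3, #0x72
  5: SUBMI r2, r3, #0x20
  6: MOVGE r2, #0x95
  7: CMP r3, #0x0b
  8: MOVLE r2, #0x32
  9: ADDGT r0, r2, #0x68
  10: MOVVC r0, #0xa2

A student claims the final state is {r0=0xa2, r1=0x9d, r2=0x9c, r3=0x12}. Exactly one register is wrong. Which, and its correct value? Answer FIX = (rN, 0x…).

FIX = (r2, 0xf2)

[0] flags=0011 → (cmp)
[1] flags=0011 NE?T → r3=0x35
[2] flags=0011 CS?T → r3=0x12
[3] flags=0011 VS?T → r2=0x26
[4] flags=1000 → (cmp)
[5] flags=1000 MI?T → r2=0xf2
[6] flags=1000 GE?F → skip
[7] flags=0010 → (cmp)
[8] flags=0010 LE?F → skip
[9] flags=0010 GT?T → r0=0x5a
[10] flags=0010 VC?T → r0=0xa2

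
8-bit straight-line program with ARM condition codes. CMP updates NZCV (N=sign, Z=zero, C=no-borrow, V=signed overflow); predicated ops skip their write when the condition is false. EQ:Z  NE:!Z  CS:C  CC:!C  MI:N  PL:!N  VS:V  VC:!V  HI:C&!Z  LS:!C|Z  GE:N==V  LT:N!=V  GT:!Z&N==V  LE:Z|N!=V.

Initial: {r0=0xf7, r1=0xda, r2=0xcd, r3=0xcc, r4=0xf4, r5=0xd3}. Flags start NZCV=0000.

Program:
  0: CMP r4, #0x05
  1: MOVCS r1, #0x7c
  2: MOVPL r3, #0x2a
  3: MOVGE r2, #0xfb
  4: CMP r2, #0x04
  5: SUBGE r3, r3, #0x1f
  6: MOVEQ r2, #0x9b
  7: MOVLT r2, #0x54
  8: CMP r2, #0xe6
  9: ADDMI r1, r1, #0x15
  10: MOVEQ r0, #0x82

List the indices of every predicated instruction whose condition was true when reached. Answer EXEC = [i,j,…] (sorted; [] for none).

0: ✓ CMP  NZCV=1010
1: ✓ MOVCS  r1←0x7c
2: · MOVPL
3: · MOVGE
4: ✓ CMP  NZCV=1010
5: · SUBGE
6: · MOVEQ
7: ✓ MOVLT  r2←0x54
8: ✓ CMP  NZCV=0000
9: · ADDMI
10: · MOVEQ

EXEC = [1,7]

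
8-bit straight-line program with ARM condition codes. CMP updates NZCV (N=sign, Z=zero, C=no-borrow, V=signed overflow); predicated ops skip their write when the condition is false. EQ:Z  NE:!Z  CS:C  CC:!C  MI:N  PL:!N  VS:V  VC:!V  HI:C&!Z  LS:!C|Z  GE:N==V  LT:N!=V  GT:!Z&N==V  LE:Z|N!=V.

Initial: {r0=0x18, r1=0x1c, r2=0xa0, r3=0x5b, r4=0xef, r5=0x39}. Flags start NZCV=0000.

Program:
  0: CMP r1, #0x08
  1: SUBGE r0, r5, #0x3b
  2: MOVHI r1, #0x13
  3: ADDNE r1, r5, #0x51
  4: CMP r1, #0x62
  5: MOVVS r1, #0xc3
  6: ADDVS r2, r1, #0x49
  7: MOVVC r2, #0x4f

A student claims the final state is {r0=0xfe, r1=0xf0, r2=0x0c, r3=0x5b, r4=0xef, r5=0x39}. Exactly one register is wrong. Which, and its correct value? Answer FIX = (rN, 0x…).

FIX = (r1, 0xc3)

[0] flags=0010 → (cmp)
[1] flags=0010 GE?T → r0=0xfe
[2] flags=0010 HI?T → r1=0x13
[3] flags=0010 NE?T → r1=0x8a
[4] flags=0011 → (cmp)
[5] flags=0011 VS?T → r1=0xc3
[6] flags=0011 VS?T → r2=0x0c
[7] flags=0011 VC?F → skip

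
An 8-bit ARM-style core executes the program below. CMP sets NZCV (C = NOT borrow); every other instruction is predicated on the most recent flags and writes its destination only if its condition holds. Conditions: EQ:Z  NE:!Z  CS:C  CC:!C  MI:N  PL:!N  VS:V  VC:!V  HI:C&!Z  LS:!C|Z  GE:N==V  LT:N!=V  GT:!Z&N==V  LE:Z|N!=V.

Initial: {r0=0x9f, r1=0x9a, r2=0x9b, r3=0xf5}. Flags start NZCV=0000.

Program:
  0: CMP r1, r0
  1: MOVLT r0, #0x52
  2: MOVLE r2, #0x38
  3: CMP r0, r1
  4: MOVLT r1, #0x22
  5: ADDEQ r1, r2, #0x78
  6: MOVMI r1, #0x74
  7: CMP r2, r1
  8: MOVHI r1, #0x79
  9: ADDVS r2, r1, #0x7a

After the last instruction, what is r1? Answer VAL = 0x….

VAL = 0x74

0: ✓ CMP  NZCV=1000
1: ✓ MOVLT  r0←0x52
2: ✓ MOVLE  r2←0x38
3: ✓ CMP  NZCV=1001
4: · MOVLT
5: · ADDEQ
6: ✓ MOVMI  r1←0x74
7: ✓ CMP  NZCV=1000
8: · MOVHI
9: · ADDVS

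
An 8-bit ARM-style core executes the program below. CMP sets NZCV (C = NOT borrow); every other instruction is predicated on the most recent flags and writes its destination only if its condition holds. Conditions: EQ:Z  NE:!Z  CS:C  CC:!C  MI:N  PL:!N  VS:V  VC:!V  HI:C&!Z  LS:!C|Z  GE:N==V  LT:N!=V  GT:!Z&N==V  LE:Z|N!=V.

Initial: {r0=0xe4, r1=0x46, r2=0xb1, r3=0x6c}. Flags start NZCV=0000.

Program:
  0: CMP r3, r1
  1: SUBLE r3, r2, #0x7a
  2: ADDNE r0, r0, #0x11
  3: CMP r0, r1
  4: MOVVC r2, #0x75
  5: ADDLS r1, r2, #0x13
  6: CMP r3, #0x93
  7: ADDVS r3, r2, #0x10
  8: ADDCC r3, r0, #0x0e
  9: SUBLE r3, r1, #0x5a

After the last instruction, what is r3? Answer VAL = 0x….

0: ✓ CMP  NZCV=0010
1: · SUBLE
2: ✓ ADDNE  r0←0xf5
3: ✓ CMP  NZCV=1010
4: ✓ MOVVC  r2←0x75
5: · ADDLS
6: ✓ CMP  NZCV=1001
7: ✓ ADDVS  r3←0x85
8: ✓ ADDCC  r3←0x03
9: · SUBLE

VAL = 0x03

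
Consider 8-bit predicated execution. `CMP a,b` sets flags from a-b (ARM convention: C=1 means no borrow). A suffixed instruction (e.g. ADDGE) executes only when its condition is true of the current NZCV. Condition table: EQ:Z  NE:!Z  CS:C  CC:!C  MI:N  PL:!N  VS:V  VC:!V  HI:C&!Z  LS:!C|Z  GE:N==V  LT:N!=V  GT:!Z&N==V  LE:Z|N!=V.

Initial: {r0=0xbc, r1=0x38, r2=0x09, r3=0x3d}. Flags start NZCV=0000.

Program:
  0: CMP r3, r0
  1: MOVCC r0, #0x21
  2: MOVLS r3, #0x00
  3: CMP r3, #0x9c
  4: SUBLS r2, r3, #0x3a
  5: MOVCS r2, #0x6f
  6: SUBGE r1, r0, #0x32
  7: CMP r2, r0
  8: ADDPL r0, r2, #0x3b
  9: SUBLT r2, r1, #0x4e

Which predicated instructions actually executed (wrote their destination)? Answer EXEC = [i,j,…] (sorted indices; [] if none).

EXEC = [1,2,4,6,9]

0: ✓ CMP  NZCV=1001
1: ✓ MOVCC  r0←0x21
2: ✓ MOVLS  r3←0x00
3: ✓ CMP  NZCV=0000
4: ✓ SUBLS  r2←0xc6
5: · MOVCS
6: ✓ SUBGE  r1←0xef
7: ✓ CMP  NZCV=1010
8: · ADDPL
9: ✓ SUBLT  r2←0xa1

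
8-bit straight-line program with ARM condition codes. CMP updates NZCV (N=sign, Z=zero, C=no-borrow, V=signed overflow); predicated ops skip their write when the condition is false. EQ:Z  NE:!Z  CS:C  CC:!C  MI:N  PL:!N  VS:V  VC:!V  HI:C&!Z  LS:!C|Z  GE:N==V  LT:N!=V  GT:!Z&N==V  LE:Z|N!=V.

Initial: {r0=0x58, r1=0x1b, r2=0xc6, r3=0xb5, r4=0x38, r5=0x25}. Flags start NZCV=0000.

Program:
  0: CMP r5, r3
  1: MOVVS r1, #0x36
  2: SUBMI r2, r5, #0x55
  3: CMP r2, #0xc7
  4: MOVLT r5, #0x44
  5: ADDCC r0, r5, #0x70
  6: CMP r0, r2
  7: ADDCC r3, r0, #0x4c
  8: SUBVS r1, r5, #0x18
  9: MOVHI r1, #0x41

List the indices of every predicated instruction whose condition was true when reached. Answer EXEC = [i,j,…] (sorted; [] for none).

0: ✓ CMP  NZCV=0000
1: · MOVVS
2: · SUBMI
3: ✓ CMP  NZCV=1000
4: ✓ MOVLT  r5←0x44
5: ✓ ADDCC  r0←0xb4
6: ✓ CMP  NZCV=1000
7: ✓ ADDCC  r3←0x00
8: · SUBVS
9: · MOVHI

EXEC = [4,5,7]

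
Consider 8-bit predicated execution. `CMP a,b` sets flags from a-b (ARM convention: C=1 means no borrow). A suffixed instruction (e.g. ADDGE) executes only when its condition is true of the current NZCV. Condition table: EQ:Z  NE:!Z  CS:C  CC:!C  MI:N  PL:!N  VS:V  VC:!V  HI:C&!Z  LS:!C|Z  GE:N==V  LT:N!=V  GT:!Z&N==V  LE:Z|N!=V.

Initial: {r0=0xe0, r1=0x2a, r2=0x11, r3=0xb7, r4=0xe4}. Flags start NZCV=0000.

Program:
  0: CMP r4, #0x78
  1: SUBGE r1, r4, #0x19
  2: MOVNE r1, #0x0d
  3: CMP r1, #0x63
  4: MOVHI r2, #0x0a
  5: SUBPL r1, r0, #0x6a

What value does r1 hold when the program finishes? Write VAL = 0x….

VAL = 0x0d

0: ✓ CMP  NZCV=0011
1: · SUBGE
2: ✓ MOVNE  r1←0x0d
3: ✓ CMP  NZCV=1000
4: · MOVHI
5: · SUBPL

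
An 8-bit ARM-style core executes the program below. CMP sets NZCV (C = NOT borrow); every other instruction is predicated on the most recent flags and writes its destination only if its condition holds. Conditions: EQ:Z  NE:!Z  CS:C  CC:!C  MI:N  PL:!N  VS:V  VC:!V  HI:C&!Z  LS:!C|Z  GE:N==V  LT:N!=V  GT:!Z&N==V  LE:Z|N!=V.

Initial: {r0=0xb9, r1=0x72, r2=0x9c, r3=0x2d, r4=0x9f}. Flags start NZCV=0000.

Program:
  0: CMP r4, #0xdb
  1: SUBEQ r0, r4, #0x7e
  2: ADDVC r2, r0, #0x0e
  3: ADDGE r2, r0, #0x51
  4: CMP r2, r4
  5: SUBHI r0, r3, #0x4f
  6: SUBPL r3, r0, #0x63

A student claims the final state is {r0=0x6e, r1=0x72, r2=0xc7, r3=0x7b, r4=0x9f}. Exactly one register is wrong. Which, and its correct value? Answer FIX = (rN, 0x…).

FIX = (r0, 0xde)

0: ✓ CMP  NZCV=1000
1: · SUBEQ
2: ✓ ADDVC  r2←0xc7
3: · ADDGE
4: ✓ CMP  NZCV=0010
5: ✓ SUBHI  r0←0xde
6: ✓ SUBPL  r3←0x7b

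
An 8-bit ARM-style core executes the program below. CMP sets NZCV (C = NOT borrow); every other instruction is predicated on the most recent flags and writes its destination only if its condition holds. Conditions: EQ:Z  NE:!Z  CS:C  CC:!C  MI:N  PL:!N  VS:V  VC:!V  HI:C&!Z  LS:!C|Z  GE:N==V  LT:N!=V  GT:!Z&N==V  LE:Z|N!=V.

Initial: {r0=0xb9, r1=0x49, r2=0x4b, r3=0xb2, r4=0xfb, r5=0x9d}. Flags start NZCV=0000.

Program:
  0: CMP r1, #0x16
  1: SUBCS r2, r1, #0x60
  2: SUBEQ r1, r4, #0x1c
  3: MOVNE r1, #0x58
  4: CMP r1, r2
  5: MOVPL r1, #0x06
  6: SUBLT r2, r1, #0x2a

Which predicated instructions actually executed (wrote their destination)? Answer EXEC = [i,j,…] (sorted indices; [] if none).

[0] flags=0010 → (cmp)
[1] flags=0010 CS?T → r2=0xe9
[2] flags=0010 EQ?F → skip
[3] flags=0010 NE?T → r1=0x58
[4] flags=0000 → (cmp)
[5] flags=0000 PL?T → r1=0x06
[6] flags=0000 LT?F → skip

EXEC = [1,3,5]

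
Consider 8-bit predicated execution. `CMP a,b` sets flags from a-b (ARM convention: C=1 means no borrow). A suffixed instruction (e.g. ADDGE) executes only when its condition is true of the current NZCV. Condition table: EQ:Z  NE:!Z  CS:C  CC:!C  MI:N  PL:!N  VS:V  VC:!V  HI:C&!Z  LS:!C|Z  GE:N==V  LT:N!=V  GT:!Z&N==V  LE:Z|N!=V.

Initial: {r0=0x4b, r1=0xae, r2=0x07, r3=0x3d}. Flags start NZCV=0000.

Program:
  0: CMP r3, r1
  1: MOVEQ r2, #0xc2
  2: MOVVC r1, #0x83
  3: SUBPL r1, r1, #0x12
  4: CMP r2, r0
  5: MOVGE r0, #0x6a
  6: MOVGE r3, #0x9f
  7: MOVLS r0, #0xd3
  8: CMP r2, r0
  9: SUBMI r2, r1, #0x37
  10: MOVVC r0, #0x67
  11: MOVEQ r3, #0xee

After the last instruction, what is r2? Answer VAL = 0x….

[0] flags=1001 → (cmp)
[1] flags=1001 EQ?F → skip
[2] flags=1001 VC?F → skip
[3] flags=1001 PL?F → skip
[4] flags=1000 → (cmp)
[5] flags=1000 GE?F → skip
[6] flags=1000 GE?F → skip
[7] flags=1000 LS?T → r0=0xd3
[8] flags=0000 → (cmp)
[9] flags=0000 MI?F → skip
[10] flags=0000 VC?T → r0=0x67
[11] flags=0000 EQ?F → skip

VAL = 0x07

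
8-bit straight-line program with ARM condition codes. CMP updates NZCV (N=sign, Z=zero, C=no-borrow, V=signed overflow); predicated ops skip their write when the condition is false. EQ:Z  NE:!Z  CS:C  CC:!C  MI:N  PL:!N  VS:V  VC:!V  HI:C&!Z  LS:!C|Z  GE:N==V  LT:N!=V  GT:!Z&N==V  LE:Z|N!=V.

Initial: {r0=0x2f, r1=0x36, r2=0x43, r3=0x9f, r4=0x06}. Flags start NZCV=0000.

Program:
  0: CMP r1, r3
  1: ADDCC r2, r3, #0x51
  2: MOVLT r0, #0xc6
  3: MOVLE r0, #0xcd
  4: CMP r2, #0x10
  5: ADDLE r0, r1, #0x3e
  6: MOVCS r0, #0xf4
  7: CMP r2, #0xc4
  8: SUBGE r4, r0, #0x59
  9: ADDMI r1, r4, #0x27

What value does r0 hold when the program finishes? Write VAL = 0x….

VAL = 0xf4

[0] flags=1001 → (cmp)
[1] flags=1001 CC?T → r2=0xf0
[2] flags=1001 LT?F → skip
[3] flags=1001 LE?F → skip
[4] flags=1010 → (cmp)
[5] flags=1010 LE?T → r0=0x74
[6] flags=1010 CS?T → r0=0xf4
[7] flags=0010 → (cmp)
[8] flags=0010 GE?T → r4=0x9b
[9] flags=0010 MI?F → skip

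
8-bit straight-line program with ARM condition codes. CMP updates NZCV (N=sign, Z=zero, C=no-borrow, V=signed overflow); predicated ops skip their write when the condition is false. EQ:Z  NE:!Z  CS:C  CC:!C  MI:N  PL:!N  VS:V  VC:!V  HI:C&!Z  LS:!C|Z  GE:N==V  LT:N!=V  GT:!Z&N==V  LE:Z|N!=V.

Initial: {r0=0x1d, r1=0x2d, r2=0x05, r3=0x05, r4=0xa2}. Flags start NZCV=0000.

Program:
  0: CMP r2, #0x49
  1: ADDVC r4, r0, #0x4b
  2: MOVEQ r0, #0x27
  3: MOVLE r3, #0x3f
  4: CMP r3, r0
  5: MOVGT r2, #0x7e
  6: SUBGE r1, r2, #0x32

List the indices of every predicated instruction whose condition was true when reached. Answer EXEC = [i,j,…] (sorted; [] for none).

EXEC = [1,3,5,6]

0: ✓ CMP  NZCV=1000
1: ✓ ADDVC  r4←0x68
2: · MOVEQ
3: ✓ MOVLE  r3←0x3f
4: ✓ CMP  NZCV=0010
5: ✓ MOVGT  r2←0x7e
6: ✓ SUBGE  r1←0x4c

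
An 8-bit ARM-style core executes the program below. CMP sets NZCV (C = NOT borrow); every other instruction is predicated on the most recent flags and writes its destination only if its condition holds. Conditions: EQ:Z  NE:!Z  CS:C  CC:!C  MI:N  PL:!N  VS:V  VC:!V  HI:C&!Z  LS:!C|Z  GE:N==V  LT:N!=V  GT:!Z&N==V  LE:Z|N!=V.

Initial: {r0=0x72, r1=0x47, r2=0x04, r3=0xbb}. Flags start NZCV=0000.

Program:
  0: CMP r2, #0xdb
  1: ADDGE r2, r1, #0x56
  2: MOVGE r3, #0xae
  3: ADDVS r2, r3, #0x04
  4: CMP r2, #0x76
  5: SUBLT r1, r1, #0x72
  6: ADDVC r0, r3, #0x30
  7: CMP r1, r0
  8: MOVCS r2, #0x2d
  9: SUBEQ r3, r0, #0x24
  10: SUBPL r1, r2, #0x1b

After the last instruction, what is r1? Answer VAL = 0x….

[0] flags=0000 → (cmp)
[1] flags=0000 GE?T → r2=0x9d
[2] flags=0000 GE?T → r3=0xae
[3] flags=0000 VS?F → skip
[4] flags=0011 → (cmp)
[5] flags=0011 LT?T → r1=0xd5
[6] flags=0011 VC?F → skip
[7] flags=0011 → (cmp)
[8] flags=0011 CS?T → r2=0x2d
[9] flags=0011 EQ?F → skip
[10] flags=0011 PL?T → r1=0x12

VAL = 0x12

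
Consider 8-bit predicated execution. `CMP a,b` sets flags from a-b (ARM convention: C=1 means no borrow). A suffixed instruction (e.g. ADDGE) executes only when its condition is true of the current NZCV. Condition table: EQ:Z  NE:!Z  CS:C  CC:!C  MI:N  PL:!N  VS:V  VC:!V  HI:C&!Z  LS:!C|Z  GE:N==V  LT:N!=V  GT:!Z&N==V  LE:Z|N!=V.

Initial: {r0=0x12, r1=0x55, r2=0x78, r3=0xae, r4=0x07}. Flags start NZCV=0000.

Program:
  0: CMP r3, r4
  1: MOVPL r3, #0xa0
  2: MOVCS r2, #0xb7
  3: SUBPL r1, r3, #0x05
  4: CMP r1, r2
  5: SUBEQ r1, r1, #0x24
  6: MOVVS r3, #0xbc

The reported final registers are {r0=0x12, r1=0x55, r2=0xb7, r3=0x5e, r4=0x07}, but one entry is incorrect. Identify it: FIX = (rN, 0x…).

[0] flags=1010 → (cmp)
[1] flags=1010 PL?F → skip
[2] flags=1010 CS?T → r2=0xb7
[3] flags=1010 PL?F → skip
[4] flags=1001 → (cmp)
[5] flags=1001 EQ?F → skip
[6] flags=1001 VS?T → r3=0xbc

FIX = (r3, 0xbc)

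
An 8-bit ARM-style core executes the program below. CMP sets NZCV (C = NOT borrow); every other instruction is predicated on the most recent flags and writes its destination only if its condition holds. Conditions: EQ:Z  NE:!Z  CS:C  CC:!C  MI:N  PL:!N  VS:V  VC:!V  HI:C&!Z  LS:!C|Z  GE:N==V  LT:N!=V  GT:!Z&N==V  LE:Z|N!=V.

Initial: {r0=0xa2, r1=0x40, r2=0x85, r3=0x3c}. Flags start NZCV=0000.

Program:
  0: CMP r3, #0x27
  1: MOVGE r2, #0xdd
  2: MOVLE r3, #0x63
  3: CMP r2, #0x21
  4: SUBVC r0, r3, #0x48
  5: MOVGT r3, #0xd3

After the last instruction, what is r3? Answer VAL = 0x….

VAL = 0x3c

[0] flags=0010 → (cmp)
[1] flags=0010 GE?T → r2=0xdd
[2] flags=0010 LE?F → skip
[3] flags=1010 → (cmp)
[4] flags=1010 VC?T → r0=0xf4
[5] flags=1010 GT?F → skip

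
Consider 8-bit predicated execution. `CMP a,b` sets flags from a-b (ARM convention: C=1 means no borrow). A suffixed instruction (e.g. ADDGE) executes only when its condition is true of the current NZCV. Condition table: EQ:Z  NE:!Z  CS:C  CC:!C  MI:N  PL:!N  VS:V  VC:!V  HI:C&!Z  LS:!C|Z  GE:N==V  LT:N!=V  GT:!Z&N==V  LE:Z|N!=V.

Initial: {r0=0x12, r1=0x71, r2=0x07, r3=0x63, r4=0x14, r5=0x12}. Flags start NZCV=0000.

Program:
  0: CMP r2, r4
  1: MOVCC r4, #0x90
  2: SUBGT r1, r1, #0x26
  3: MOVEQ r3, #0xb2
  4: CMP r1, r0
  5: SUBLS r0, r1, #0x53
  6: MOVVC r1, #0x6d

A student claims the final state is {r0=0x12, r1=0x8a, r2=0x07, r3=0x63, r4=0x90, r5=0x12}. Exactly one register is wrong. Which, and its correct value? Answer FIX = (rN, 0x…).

FIX = (r1, 0x6d)

[0] flags=1000 → (cmp)
[1] flags=1000 CC?T → r4=0x90
[2] flags=1000 GT?F → skip
[3] flags=1000 EQ?F → skip
[4] flags=0010 → (cmp)
[5] flags=0010 LS?F → skip
[6] flags=0010 VC?T → r1=0x6d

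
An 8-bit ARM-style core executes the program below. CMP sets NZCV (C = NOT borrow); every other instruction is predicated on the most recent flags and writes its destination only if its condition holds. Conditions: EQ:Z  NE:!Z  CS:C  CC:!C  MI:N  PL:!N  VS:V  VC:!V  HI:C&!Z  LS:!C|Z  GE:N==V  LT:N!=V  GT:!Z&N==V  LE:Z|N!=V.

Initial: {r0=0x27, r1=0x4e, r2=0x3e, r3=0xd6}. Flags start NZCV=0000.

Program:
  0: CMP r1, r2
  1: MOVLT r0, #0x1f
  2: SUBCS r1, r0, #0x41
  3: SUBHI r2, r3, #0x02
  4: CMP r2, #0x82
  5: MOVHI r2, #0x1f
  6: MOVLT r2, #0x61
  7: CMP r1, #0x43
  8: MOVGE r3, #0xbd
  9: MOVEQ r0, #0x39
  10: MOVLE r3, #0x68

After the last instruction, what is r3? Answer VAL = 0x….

[0] flags=0010 → (cmp)
[1] flags=0010 LT?F → skip
[2] flags=0010 CS?T → r1=0xe6
[3] flags=0010 HI?T → r2=0xd4
[4] flags=0010 → (cmp)
[5] flags=0010 HI?T → r2=0x1f
[6] flags=0010 LT?F → skip
[7] flags=1010 → (cmp)
[8] flags=1010 GE?F → skip
[9] flags=1010 EQ?F → skip
[10] flags=1010 LE?T → r3=0x68

VAL = 0x68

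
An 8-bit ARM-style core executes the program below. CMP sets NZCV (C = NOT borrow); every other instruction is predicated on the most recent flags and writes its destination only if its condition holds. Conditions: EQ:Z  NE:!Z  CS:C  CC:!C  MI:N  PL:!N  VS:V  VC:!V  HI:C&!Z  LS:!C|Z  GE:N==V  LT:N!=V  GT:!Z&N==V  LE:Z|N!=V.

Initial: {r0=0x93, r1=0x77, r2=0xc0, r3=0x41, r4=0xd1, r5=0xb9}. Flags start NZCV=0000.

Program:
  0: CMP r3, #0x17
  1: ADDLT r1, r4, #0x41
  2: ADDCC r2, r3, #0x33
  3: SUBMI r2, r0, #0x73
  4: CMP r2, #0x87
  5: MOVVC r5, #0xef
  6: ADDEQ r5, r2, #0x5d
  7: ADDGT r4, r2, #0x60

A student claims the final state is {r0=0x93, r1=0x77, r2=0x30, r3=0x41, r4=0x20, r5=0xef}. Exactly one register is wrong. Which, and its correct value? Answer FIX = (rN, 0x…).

FIX = (r2, 0xc0)

0: ✓ CMP  NZCV=0010
1: · ADDLT
2: · ADDCC
3: · SUBMI
4: ✓ CMP  NZCV=0010
5: ✓ MOVVC  r5←0xef
6: · ADDEQ
7: ✓ ADDGT  r4←0x20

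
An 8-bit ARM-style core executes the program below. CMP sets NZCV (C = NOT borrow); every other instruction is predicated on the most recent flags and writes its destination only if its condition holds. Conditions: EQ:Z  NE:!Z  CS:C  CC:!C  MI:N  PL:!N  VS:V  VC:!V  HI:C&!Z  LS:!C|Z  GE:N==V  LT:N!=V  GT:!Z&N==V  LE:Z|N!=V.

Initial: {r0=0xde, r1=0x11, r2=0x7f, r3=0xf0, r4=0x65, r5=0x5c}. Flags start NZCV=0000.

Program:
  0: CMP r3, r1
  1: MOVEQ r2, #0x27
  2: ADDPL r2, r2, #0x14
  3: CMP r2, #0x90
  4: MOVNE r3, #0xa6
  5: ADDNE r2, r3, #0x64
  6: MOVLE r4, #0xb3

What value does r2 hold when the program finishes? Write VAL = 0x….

0: ✓ CMP  NZCV=1010
1: · MOVEQ
2: · ADDPL
3: ✓ CMP  NZCV=1001
4: ✓ MOVNE  r3←0xa6
5: ✓ ADDNE  r2←0x0a
6: · MOVLE

VAL = 0x0a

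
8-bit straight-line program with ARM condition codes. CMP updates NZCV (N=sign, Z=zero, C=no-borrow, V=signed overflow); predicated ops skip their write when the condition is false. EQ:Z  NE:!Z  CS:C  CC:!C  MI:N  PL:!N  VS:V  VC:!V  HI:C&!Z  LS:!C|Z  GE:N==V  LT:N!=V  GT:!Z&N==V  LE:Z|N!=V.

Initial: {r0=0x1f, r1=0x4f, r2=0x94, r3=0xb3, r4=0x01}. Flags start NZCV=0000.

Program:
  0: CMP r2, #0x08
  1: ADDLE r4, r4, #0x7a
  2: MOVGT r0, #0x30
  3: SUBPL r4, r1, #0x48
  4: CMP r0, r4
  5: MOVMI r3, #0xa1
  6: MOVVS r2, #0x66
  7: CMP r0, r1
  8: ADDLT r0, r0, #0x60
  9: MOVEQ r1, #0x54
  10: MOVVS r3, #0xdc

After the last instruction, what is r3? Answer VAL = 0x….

[0] flags=1010 → (cmp)
[1] flags=1010 LE?T → r4=0x7b
[2] flags=1010 GT?F → skip
[3] flags=1010 PL?F → skip
[4] flags=1000 → (cmp)
[5] flags=1000 MI?T → r3=0xa1
[6] flags=1000 VS?F → skip
[7] flags=1000 → (cmp)
[8] flags=1000 LT?T → r0=0x7f
[9] flags=1000 EQ?F → skip
[10] flags=1000 VS?F → skip

VAL = 0xa1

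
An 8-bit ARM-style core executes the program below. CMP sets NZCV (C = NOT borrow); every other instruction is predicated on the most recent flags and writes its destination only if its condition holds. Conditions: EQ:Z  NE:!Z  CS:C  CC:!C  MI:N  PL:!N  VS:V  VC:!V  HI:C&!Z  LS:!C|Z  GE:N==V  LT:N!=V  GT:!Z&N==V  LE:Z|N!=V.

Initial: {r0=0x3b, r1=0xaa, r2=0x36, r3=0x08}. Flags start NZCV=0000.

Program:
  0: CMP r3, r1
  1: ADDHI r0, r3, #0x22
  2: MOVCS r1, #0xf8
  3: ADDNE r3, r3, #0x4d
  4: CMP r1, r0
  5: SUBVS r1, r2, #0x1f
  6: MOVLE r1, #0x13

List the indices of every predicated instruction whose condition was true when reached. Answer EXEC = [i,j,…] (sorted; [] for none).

EXEC = [3,5,6]

[0] flags=0000 → (cmp)
[1] flags=0000 HI?F → skip
[2] flags=0000 CS?F → skip
[3] flags=0000 NE?T → r3=0x55
[4] flags=0011 → (cmp)
[5] flags=0011 VS?T → r1=0x17
[6] flags=0011 LE?T → r1=0x13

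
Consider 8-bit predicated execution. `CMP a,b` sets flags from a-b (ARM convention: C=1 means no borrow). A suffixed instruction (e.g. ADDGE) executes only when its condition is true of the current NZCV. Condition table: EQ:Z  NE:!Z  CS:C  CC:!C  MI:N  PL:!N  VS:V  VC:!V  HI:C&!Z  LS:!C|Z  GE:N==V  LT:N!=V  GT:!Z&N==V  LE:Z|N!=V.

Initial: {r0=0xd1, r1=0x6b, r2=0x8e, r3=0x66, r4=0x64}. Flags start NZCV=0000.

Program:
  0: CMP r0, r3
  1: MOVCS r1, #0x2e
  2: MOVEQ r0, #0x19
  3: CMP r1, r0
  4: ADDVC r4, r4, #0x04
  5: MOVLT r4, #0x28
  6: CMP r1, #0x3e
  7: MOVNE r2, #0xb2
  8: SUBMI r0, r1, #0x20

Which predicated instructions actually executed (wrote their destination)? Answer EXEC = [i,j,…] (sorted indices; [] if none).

EXEC = [1,4,7,8]

0: ✓ CMP  NZCV=0011
1: ✓ MOVCS  r1←0x2e
2: · MOVEQ
3: ✓ CMP  NZCV=0000
4: ✓ ADDVC  r4←0x68
5: · MOVLT
6: ✓ CMP  NZCV=1000
7: ✓ MOVNE  r2←0xb2
8: ✓ SUBMI  r0←0x0e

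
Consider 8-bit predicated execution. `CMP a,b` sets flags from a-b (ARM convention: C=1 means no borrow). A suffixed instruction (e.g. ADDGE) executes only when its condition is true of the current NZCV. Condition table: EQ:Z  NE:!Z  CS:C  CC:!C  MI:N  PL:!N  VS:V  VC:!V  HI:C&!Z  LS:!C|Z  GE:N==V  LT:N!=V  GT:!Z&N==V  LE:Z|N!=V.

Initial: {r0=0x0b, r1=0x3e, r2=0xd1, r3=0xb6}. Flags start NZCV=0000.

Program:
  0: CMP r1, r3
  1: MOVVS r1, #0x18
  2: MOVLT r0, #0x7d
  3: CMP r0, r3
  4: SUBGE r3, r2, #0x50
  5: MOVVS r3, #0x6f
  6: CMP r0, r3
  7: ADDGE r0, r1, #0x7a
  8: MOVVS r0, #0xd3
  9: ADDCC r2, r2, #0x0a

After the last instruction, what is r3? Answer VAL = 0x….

[0] flags=1001 → (cmp)
[1] flags=1001 VS?T → r1=0x18
[2] flags=1001 LT?F → skip
[3] flags=0000 → (cmp)
[4] flags=0000 GE?T → r3=0x81
[5] flags=0000 VS?F → skip
[6] flags=1001 → (cmp)
[7] flags=1001 GE?T → r0=0x92
[8] flags=1001 VS?T → r0=0xd3
[9] flags=1001 CC?T → r2=0xdb

VAL = 0x81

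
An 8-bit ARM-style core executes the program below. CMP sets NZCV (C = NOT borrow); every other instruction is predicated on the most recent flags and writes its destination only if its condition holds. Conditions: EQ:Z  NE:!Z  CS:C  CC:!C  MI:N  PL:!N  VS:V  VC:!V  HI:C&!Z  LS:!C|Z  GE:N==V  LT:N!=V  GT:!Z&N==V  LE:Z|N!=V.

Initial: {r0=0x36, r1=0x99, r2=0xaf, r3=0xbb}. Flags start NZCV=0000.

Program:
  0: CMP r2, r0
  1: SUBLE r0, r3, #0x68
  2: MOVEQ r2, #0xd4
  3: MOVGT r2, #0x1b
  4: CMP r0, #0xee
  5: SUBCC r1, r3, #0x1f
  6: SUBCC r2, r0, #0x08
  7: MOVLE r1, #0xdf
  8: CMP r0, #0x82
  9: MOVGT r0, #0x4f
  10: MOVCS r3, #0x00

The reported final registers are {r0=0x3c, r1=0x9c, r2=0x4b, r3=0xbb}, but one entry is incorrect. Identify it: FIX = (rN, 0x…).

FIX = (r0, 0x4f)

[0] flags=0011 → (cmp)
[1] flags=0011 LE?T → r0=0x53
[2] flags=0011 EQ?F → skip
[3] flags=0011 GT?F → skip
[4] flags=0000 → (cmp)
[5] flags=0000 CC?T → r1=0x9c
[6] flags=0000 CC?T → r2=0x4b
[7] flags=0000 LE?F → skip
[8] flags=1001 → (cmp)
[9] flags=1001 GT?T → r0=0x4f
[10] flags=1001 CS?F → skip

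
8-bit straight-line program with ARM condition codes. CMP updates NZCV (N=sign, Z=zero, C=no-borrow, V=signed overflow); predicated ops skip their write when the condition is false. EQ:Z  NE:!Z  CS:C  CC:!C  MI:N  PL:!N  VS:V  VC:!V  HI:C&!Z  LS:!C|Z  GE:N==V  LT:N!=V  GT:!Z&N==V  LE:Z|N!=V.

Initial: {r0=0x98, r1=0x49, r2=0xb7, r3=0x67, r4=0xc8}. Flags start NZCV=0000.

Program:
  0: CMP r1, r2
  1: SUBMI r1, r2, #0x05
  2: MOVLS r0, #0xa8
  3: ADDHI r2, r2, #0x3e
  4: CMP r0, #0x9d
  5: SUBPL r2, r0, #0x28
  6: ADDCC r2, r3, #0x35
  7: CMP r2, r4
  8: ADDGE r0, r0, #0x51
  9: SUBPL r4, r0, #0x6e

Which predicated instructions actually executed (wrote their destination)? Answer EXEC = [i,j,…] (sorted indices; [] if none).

0: ✓ CMP  NZCV=1001
1: ✓ SUBMI  r1←0xb2
2: ✓ MOVLS  r0←0xa8
3: · ADDHI
4: ✓ CMP  NZCV=0010
5: ✓ SUBPL  r2←0x80
6: · ADDCC
7: ✓ CMP  NZCV=1000
8: · ADDGE
9: · SUBPL

EXEC = [1,2,5]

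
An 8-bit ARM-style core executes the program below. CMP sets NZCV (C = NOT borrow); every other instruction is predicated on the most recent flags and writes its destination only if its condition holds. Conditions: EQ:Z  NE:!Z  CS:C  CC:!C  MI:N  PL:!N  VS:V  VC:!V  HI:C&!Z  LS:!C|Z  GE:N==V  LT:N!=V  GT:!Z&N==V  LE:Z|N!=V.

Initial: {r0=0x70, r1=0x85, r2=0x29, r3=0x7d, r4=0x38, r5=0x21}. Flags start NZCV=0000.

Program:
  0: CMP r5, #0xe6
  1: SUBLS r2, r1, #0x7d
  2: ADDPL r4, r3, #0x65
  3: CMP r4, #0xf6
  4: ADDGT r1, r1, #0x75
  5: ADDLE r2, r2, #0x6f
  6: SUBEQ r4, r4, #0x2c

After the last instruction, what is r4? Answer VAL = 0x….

VAL = 0xe2

0: ✓ CMP  NZCV=0000
1: ✓ SUBLS  r2←0x08
2: ✓ ADDPL  r4←0xe2
3: ✓ CMP  NZCV=1000
4: · ADDGT
5: ✓ ADDLE  r2←0x77
6: · SUBEQ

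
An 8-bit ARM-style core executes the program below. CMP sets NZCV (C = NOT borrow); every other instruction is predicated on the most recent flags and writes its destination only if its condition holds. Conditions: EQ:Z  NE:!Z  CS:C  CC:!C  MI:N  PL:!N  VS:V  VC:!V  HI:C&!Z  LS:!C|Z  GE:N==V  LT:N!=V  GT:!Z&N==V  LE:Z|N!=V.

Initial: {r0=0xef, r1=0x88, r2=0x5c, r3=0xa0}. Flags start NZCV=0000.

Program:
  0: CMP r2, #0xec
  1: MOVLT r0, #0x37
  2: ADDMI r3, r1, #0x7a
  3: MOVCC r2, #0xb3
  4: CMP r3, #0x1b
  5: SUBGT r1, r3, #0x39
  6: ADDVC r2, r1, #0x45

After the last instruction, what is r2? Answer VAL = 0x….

0: ✓ CMP  NZCV=0000
1: · MOVLT
2: · ADDMI
3: ✓ MOVCC  r2←0xb3
4: ✓ CMP  NZCV=1010
5: · SUBGT
6: ✓ ADDVC  r2←0xcd

VAL = 0xcd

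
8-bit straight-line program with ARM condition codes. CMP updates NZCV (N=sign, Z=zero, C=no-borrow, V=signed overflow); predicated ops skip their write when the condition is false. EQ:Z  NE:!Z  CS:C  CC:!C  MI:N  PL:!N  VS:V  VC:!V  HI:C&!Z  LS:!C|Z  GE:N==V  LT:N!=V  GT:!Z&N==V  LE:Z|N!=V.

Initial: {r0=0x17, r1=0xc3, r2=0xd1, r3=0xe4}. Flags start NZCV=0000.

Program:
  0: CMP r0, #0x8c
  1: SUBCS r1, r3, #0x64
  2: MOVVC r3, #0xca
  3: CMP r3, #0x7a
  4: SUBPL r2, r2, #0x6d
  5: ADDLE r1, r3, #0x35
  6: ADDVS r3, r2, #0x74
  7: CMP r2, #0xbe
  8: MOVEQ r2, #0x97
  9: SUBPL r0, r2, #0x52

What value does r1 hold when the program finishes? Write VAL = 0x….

0: ✓ CMP  NZCV=1001
1: · SUBCS
2: · MOVVC
3: ✓ CMP  NZCV=0011
4: ✓ SUBPL  r2←0x64
5: ✓ ADDLE  r1←0x19
6: ✓ ADDVS  r3←0xd8
7: ✓ CMP  NZCV=1001
8: · MOVEQ
9: · SUBPL

VAL = 0x19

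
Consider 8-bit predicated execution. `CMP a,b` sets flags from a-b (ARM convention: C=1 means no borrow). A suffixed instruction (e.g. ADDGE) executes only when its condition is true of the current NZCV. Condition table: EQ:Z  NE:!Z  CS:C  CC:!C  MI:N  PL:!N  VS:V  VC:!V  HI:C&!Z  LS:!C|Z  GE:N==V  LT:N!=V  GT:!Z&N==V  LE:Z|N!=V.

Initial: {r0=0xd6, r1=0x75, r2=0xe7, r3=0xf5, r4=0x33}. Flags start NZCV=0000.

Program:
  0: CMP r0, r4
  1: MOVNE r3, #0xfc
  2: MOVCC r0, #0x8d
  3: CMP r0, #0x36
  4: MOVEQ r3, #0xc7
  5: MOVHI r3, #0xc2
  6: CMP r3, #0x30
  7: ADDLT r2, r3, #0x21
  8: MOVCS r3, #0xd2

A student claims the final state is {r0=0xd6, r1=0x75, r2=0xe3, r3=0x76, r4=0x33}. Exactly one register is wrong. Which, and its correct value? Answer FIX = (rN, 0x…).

0: ✓ CMP  NZCV=1010
1: ✓ MOVNE  r3←0xfc
2: · MOVCC
3: ✓ CMP  NZCV=1010
4: · MOVEQ
5: ✓ MOVHI  r3←0xc2
6: ✓ CMP  NZCV=1010
7: ✓ ADDLT  r2←0xe3
8: ✓ MOVCS  r3←0xd2

FIX = (r3, 0xd2)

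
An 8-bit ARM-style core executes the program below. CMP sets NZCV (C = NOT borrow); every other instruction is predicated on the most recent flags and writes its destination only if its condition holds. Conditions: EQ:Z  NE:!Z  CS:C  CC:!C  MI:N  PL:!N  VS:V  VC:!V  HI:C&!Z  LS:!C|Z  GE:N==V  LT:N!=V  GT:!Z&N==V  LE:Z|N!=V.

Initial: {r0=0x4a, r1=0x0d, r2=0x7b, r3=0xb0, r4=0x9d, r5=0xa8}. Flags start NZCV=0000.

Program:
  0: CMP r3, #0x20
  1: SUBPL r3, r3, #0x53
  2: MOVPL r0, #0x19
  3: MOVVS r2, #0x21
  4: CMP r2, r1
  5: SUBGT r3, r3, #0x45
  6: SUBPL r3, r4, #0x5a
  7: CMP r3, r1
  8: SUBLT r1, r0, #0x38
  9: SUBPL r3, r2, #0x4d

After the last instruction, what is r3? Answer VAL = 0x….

[0] flags=1010 → (cmp)
[1] flags=1010 PL?F → skip
[2] flags=1010 PL?F → skip
[3] flags=1010 VS?F → skip
[4] flags=0010 → (cmp)
[5] flags=0010 GT?T → r3=0x6b
[6] flags=0010 PL?T → r3=0x43
[7] flags=0010 → (cmp)
[8] flags=0010 LT?F → skip
[9] flags=0010 PL?T → r3=0x2e

VAL = 0x2e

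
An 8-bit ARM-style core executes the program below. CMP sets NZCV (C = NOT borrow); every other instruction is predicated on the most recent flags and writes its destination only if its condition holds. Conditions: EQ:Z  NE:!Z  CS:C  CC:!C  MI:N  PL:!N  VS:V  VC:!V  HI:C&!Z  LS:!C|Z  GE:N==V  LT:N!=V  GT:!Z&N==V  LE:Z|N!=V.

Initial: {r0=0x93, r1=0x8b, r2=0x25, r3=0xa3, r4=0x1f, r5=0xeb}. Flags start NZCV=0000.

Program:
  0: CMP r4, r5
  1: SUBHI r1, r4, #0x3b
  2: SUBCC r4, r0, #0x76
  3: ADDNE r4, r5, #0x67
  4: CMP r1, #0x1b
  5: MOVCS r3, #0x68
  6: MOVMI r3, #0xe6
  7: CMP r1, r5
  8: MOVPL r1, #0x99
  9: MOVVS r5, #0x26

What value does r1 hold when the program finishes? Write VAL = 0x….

0: ✓ CMP  NZCV=0000
1: · SUBHI
2: ✓ SUBCC  r4←0x1d
3: ✓ ADDNE  r4←0x52
4: ✓ CMP  NZCV=0011
5: ✓ MOVCS  r3←0x68
6: · MOVMI
7: ✓ CMP  NZCV=1000
8: · MOVPL
9: · MOVVS

VAL = 0x8b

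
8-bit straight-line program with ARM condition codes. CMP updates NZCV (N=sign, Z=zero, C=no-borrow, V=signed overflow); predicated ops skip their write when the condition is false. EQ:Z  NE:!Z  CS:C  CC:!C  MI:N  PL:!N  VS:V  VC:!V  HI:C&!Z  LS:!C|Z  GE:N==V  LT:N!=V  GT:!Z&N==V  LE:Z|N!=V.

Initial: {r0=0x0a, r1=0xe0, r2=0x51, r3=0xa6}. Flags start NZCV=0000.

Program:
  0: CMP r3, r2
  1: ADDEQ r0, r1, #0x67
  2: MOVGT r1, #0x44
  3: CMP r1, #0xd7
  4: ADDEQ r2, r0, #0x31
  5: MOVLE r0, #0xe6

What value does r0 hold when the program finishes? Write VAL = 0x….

VAL = 0x0a

0: ✓ CMP  NZCV=0011
1: · ADDEQ
2: · MOVGT
3: ✓ CMP  NZCV=0010
4: · ADDEQ
5: · MOVLE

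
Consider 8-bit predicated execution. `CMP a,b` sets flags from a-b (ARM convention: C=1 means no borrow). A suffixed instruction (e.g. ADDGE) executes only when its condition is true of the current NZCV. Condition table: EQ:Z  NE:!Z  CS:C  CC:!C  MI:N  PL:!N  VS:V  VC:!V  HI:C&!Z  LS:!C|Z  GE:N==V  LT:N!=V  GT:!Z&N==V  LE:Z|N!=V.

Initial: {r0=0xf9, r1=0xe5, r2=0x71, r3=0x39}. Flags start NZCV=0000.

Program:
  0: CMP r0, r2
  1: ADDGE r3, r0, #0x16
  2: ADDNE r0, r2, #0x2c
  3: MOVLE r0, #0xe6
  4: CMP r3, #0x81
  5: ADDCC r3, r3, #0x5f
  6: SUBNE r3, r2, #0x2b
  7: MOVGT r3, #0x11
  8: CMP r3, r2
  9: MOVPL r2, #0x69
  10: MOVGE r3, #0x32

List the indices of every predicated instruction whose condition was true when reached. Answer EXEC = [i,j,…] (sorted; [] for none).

[0] flags=1010 → (cmp)
[1] flags=1010 GE?F → skip
[2] flags=1010 NE?T → r0=0x9d
[3] flags=1010 LE?T → r0=0xe6
[4] flags=1001 → (cmp)
[5] flags=1001 CC?T → r3=0x98
[6] flags=1001 NE?T → r3=0x46
[7] flags=1001 GT?T → r3=0x11
[8] flags=1000 → (cmp)
[9] flags=1000 PL?F → skip
[10] flags=1000 GE?F → skip

EXEC = [2,3,5,6,7]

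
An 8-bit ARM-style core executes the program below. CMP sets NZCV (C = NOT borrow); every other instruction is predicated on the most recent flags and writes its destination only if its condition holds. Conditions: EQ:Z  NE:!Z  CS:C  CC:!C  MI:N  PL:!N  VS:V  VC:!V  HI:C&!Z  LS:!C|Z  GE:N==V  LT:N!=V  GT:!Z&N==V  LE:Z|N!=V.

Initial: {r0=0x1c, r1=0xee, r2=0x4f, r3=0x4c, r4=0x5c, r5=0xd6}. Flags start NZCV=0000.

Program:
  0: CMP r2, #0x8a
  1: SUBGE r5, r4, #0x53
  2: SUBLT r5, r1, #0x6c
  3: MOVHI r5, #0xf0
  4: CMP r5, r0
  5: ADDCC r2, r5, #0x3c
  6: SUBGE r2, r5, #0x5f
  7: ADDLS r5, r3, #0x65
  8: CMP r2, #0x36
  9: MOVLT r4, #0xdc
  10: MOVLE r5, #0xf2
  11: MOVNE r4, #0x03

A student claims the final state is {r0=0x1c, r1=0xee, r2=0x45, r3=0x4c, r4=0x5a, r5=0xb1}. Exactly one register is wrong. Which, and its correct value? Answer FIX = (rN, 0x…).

FIX = (r4, 0x03)

[0] flags=1001 → (cmp)
[1] flags=1001 GE?T → r5=0x09
[2] flags=1001 LT?F → skip
[3] flags=1001 HI?F → skip
[4] flags=1000 → (cmp)
[5] flags=1000 CC?T → r2=0x45
[6] flags=1000 GE?F → skip
[7] flags=1000 LS?T → r5=0xb1
[8] flags=0010 → (cmp)
[9] flags=0010 LT?F → skip
[10] flags=0010 LE?F → skip
[11] flags=0010 NE?T → r4=0x03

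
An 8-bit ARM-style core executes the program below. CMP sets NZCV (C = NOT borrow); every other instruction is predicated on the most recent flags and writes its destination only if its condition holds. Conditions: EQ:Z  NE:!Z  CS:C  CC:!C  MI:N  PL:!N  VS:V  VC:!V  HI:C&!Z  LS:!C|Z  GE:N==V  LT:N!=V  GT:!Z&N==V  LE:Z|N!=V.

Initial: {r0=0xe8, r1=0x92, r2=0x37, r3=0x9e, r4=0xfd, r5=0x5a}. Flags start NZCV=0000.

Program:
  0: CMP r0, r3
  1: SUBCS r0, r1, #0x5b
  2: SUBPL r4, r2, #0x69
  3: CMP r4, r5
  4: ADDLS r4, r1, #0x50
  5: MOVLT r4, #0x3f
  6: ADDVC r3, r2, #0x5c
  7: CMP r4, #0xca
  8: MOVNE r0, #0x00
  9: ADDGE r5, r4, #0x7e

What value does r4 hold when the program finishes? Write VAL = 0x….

[0] flags=0010 → (cmp)
[1] flags=0010 CS?T → r0=0x37
[2] flags=0010 PL?T → r4=0xce
[3] flags=0011 → (cmp)
[4] flags=0011 LS?F → skip
[5] flags=0011 LT?T → r4=0x3f
[6] flags=0011 VC?F → skip
[7] flags=0000 → (cmp)
[8] flags=0000 NE?T → r0=0x00
[9] flags=0000 GE?T → r5=0xbd

VAL = 0x3f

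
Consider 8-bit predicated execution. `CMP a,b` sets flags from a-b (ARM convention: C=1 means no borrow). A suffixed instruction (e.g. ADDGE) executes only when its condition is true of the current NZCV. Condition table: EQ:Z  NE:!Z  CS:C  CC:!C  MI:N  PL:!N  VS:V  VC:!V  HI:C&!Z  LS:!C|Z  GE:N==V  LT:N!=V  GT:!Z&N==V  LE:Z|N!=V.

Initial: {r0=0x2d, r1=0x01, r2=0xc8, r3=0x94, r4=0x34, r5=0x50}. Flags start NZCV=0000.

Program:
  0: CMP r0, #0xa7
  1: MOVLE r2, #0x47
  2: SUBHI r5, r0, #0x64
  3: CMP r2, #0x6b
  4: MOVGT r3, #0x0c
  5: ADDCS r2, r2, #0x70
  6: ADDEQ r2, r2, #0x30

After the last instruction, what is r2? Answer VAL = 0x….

VAL = 0x38

0: ✓ CMP  NZCV=1001
1: · MOVLE
2: · SUBHI
3: ✓ CMP  NZCV=0011
4: · MOVGT
5: ✓ ADDCS  r2←0x38
6: · ADDEQ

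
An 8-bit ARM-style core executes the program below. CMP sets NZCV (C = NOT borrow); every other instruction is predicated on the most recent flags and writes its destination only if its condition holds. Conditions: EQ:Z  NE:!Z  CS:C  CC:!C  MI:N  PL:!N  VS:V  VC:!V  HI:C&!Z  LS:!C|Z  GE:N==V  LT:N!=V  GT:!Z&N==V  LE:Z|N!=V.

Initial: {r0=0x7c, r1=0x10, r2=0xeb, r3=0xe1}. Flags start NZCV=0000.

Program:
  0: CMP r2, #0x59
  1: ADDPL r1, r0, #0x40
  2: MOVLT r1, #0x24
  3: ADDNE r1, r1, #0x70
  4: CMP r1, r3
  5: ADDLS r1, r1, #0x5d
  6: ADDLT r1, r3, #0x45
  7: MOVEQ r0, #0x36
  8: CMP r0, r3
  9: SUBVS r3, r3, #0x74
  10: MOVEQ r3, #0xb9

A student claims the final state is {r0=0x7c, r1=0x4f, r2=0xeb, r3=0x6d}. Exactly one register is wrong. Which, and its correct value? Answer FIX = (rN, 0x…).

0: ✓ CMP  NZCV=1010
1: · ADDPL
2: ✓ MOVLT  r1←0x24
3: ✓ ADDNE  r1←0x94
4: ✓ CMP  NZCV=1000
5: ✓ ADDLS  r1←0xf1
6: ✓ ADDLT  r1←0x26
7: · MOVEQ
8: ✓ CMP  NZCV=1001
9: ✓ SUBVS  r3←0x6d
10: · MOVEQ

FIX = (r1, 0x26)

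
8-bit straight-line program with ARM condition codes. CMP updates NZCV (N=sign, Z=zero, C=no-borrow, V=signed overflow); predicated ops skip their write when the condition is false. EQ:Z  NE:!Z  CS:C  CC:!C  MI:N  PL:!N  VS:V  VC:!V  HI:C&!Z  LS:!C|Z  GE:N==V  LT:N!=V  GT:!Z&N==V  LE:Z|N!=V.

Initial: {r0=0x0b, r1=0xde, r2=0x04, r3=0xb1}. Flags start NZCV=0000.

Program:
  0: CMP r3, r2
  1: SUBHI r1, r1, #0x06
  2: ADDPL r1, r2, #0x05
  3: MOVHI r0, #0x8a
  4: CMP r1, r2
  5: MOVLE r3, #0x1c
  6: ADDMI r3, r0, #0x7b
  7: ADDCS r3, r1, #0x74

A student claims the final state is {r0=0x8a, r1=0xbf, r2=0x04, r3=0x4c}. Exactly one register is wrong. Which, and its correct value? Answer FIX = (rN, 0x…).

FIX = (r1, 0xd8)

0: ✓ CMP  NZCV=1010
1: ✓ SUBHI  r1←0xd8
2: · ADDPL
3: ✓ MOVHI  r0←0x8a
4: ✓ CMP  NZCV=1010
5: ✓ MOVLE  r3←0x1c
6: ✓ ADDMI  r3←0x05
7: ✓ ADDCS  r3←0x4c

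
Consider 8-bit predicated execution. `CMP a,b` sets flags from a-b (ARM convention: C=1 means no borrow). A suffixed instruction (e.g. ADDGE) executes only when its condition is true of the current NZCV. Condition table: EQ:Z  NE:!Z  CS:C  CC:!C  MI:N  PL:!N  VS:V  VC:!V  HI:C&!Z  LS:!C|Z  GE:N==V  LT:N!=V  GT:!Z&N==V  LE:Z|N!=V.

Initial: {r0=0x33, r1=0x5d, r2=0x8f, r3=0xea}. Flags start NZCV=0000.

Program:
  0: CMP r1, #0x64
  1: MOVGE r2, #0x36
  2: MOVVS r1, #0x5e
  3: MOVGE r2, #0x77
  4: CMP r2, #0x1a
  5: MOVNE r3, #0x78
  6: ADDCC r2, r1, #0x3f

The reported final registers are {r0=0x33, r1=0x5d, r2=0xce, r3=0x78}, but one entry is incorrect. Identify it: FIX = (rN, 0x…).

0: ✓ CMP  NZCV=1000
1: · MOVGE
2: · MOVVS
3: · MOVGE
4: ✓ CMP  NZCV=0011
5: ✓ MOVNE  r3←0x78
6: · ADDCC

FIX = (r2, 0x8f)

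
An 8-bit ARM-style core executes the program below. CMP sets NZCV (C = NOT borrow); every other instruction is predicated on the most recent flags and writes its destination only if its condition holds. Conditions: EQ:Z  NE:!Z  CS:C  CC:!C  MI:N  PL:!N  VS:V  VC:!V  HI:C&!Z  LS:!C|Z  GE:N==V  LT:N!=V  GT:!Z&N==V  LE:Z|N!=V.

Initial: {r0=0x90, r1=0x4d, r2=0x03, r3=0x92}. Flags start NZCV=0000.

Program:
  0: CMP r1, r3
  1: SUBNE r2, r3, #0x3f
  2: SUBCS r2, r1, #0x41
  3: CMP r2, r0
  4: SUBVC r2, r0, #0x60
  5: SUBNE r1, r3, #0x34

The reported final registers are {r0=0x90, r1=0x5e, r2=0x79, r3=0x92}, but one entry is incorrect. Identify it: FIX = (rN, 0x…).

FIX = (r2, 0x53)

[0] flags=1001 → (cmp)
[1] flags=1001 NE?T → r2=0x53
[2] flags=1001 CS?F → skip
[3] flags=1001 → (cmp)
[4] flags=1001 VC?F → skip
[5] flags=1001 NE?T → r1=0x5e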